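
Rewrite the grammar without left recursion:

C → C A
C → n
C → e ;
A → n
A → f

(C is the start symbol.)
C is directly left-recursive. The standard transformation for
  A → A α₁ | ... | A α_m | β₁ | ... | β_n
is
  A  → β₁ A' | ... | β_n A'
  A' → α₁ A' | ... | α_m A' | ε

C → n becomes C → n C'
C → e ; becomes C → e ; C'
C → C A becomes C' → A C'
Add C' → ε

Productions for other non-terminals are unchanged:
  A → n
  A → f

Resulting grammar:
C → n C'
C → e ; C'
C' → A C'
C' → ε
A → n
A → f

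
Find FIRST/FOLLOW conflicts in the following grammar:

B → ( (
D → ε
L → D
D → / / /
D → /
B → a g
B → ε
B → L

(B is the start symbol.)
No FIRST/FOLLOW conflicts.

Nullable non-terminals: B, D, L.
FIRST sets used below: FIRST(L) = { '/', ε }

B: nullable alternative(s) B → ε, B → L; FOLLOW(B) = { $ }
  B → ( (: FIRST \ {ε} = { '(' } — disjoint from FOLLOW(B)
  B → a g: FIRST \ {ε} = { 'a' } — disjoint from FOLLOW(B)
  B → ε: FIRST \ {ε} = { } — disjoint from FOLLOW(B)
  B → L: FIRST \ {ε} = { '/' } — disjoint from FOLLOW(B)

D: nullable alternative(s) D → ε; FOLLOW(D) = { $ }
  D → ε: FIRST \ {ε} = { } — this is the only nullable alternative, skip
  D → / / /: FIRST \ {ε} = { '/' } — disjoint from FOLLOW(D)
  D → /: FIRST \ {ε} = { '/' } — disjoint from FOLLOW(D)
L has a nullable alternative but only one production, so nothing to check.

No FIRST/FOLLOW conflicts found.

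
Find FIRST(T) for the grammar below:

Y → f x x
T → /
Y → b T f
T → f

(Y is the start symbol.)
To compute FIRST(T), examine every production with T on the left-hand side, reading each right-hand side left to right until a non-nullable symbol is reached.

From T → /:
  - '/' is a terminal: add '/' and stop
From T → f:
  - f is a terminal: add 'f' and stop

Collecting: FIRST(T) = { '/', 'f' }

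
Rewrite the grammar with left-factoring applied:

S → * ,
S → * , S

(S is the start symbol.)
Left-factoring transforms A → αβ₁ | αβ₂ into A → αA' and A' → β₁ | β₂
(α is the longest common prefix among the alternatives). Repeat until
no nonterminal has two alternatives with a common prefix.

Round 1: S has alternatives sharing prefix '* ,'. Introduce S': S → * , S'
  Add: S' → ε
  Add: S' → S

No remaining common prefixes — done.

Resulting grammar:
S → * , S'
S' → ε
S' → S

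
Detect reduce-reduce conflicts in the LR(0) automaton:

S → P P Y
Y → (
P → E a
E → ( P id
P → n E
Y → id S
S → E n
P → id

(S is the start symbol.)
A reduce-reduce conflict occurs when an LR(0) state has two complete items [A → α .] and [B → β .] — both call for a reduction, and with no lookahead the parser cannot choose between them.

Augment with S' → S and build the canonical LR(0) collection (I0 = CLOSURE({[S' → . S]}), then GOTO on every symbol after a dot until no new states appear). It has 18 states:
  I0: { [E → . ( P id], [P → . E a], [P → . id], [P → . n E], [S → . E n], [S → . P P Y], [S' → . S] }  — shift
  I1: { [E → ( . P id], [E → . ( P id], [P → . E a], [P → . id], [P → . n E] }  — shift
  I2: { [P → E . a], [S → E . n] }  — shift
  I3: { [E → . ( P id], [P → . E a], [P → . id], [P → . n E], [S → P . P Y] }  — shift
  I4: { [S' → S .] }  — accept
  I5: { [P → id .] }  — reduce
  I6: { [E → . ( P id], [P → n . E] }  — shift
  I7: { [P → n E .] }  — reduce
  I8: { [P → E . a] }  — shift
  I9: { [S → P P . Y], [Y → . (], [Y → . id S] }  — shift
  I10: { [Y → ( .] }  — reduce
  I11: { [S → P P Y .] }  — reduce
  I12: { [E → . ( P id], [P → . E a], [P → . id], [P → . n E], [S → . E n], [S → . P P Y], [Y → id . S] }  — shift
  I13: { [Y → id S .] }  — reduce
  I14: { [P → E a .] }  — reduce
  I15: { [S → E n .] }  — reduce
  I16: { [E → ( P . id] }  — shift
  I17: { [E → ( P id .] }  — reduce

No state contains more than one complete item.

Answer: No reduce-reduce conflicts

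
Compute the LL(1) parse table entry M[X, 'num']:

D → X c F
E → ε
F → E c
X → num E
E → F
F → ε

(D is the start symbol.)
To find M[X, 'num'], we find productions for X where 'num' is in the predict set (PREDICT(N → α) = (FIRST(α) \ {ε}) ∪ (FOLLOW(N) if α ⇒* ε)).

X → num E: PREDICT = { 'num' }
  'num' is in predict set, so this production goes in M[X, 'num']

M[X, 'num'] = X → num E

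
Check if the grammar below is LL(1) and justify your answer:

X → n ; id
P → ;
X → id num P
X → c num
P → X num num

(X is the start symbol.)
Yes, the grammar is LL(1).

A grammar is LL(1) if for each non-terminal N with multiple productions, the predict sets of those productions are pairwise disjoint, where PREDICT(N → α) = (FIRST(α) \ {ε}) ∪ (FOLLOW(N) if α ⇒* ε).

Relevant sets:
  FIRST(X) = { 'c', 'id', 'n' }

For X:
  PREDICT(X → n ';' id) = { 'n' }
  PREDICT(X → id num P) = { 'id' }
  PREDICT(X → c num) = { 'c' }
For P:
  PREDICT(P → ';') = { ';' }
  PREDICT(P → X num num) = { 'c', 'id', 'n' }

All predict sets are disjoint. The grammar IS LL(1).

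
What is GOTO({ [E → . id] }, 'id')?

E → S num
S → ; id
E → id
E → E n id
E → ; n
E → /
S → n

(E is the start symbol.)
GOTO(I, 'id') = CLOSURE({ [A → αX.β] : [A → α.Xβ] ∈ I, X = 'id' })

Items with dot before 'id', with the dot advanced:
  [E → . id] → [E → id .]
Closure adds nothing (no advanced item has the dot before a non-terminal).

GOTO = { [E → id .] }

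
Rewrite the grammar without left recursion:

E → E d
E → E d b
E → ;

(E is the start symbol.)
E is directly left-recursive. The standard transformation for
  A → A α₁ | ... | A α_m | β₁ | ... | β_n
is
  A  → β₁ A' | ... | β_n A'
  A' → α₁ A' | ... | α_m A' | ε

E → ; becomes E → ; E'
E → E d becomes E' → d E'
E → E d b becomes E' → d b E'
Add E' → ε

Resulting grammar:
E → ; E'
E' → d E'
E' → d b E'
E' → ε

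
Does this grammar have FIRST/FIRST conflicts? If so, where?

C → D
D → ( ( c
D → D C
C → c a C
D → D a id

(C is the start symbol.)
FIRST sets of the non-terminals at (or reachable through a nullable prefix from) the front of some alternative:
  FIRST(D) = { '(' }

Productions for C:
  C → D: FIRST = { '(' }
  C → c a C: FIRST = { 'c' }
Productions for D:
  D → ( ( c: FIRST = { '(' }
  D → D C: FIRST = { '(' }
  D → D a id: FIRST = { '(' }

Conflict for D: D → ( ( c and D → D C
  Overlap: { '(' }
Conflict for D: D → ( ( c and D → D a id
  Overlap: { '(' }
Conflict for D: D → D C and D → D a id
  Overlap: { '(' }

Answer: Yes. D → '(' '(' c / D → D C on { '(' }; D → '(' '(' c / D → D a id on { '(' }; D → D C / D → D a id on { '(' }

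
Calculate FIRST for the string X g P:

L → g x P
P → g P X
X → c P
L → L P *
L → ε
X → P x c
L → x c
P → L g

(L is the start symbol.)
FIRST sets of the non-terminals involved (from the grammar, by fixed-point iteration):
  FIRST(X) = { 'c', 'g', 'x' }

To compute FIRST(X g P), process the symbols left to right:
Symbol X is a non-terminal. Add FIRST(X) \ {ε} = { 'c', 'g', 'x' }
X is not nullable (ε ∉ FIRST(X)), so stop here.
FIRST(X g P) = { 'c', 'g', 'x' }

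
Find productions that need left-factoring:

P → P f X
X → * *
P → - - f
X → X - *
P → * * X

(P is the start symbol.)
No, left-factoring is not needed

Left-factoring is needed when two productions for the same non-terminal
share a common prefix on the right-hand side.

Productions for P:
  P → P f X
  P → - - f
  P → * * X
Productions for X:
  X → * *
  X → X - *

No common prefixes found.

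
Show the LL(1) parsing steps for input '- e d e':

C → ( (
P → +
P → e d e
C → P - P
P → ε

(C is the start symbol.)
LL(1) parsing maintains a stack (initially the start symbol over $) and the input. At each step: if the stack top is a terminal, match it against the current input token; if it is a non-terminal N, replace it with the RHS of M[N, lookahead] (the unique production whose predict set contains the lookahead).

Stack is shown with the top on the left.

Stack    Input      Action
--------------------------
C $      - e d e $  output C → P - P
P - P $  - e d e $  output P → ε
- P $    - e d e $  match '-'
P $      e d e $    output P → e d e
e d e $  e d e $    match 'e'
d e $    d e $      match 'd'
e $      e $        match 'e'
$        $          accept

The string is accepted.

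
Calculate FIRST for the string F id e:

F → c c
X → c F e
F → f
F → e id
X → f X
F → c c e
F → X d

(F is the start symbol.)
{ 'c', 'e', 'f' }

FIRST sets of the non-terminals involved (from the grammar, by fixed-point iteration):
  FIRST(F) = { 'c', 'e', 'f' }

To compute FIRST(F id e), process the symbols left to right:
Symbol F is a non-terminal. Add FIRST(F) \ {ε} = { 'c', 'e', 'f' }
F is not nullable (ε ∉ FIRST(F)), so stop here.
FIRST(F id e) = { 'c', 'e', 'f' }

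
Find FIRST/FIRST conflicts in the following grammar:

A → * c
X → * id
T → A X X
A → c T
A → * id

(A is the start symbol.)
Productions for A:
  A → * c: FIRST = { '*' }
  A → c T: FIRST = { 'c' }
  A → * id: FIRST = { '*' }
X, T have only one production, so no FIRST/FIRST conflict is possible there.

Conflict for A: A → * c and A → * id
  Overlap: { '*' }

Answer: Yes. A → '*' c / A → '*' id on { '*' }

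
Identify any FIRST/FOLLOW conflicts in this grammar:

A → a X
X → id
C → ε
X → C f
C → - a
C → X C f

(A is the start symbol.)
Yes. C → X C f with FOLLOW(C) on { 'f' }

A FIRST/FOLLOW conflict occurs when a non-terminal N has a nullable alternative N → β (β ⇒* ε) and another alternative N → α with FIRST(α) ∩ FOLLOW(N) ≠ ∅: on such a lookahead the parser cannot decide between expanding α and letting N vanish via β.

Nullable non-terminals: C.
FIRST sets used below: FIRST(X) = { '-', 'f', 'id' }

C: nullable alternative(s) C → ε; FOLLOW(C) = { 'f' }
  C → ε: FIRST \ {ε} = { } — this is the only nullable alternative, skip
  C → - a: FIRST \ {ε} = { '-' } — disjoint from FOLLOW(C)
  C → X C f: FIRST \ {ε} = { '-', 'f', 'id' } — overlaps FOLLOW(C) on { 'f' }: CONFLICT

A, X have no nullable alternative, so no FIRST/FOLLOW check is needed there.

So the grammar has 1 FIRST/FOLLOW conflict (marked CONFLICT above).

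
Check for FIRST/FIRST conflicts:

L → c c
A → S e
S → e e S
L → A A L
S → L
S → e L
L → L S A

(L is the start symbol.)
Yes. L → c c / L → A A L on { 'c' }; L → c c / L → L S A on { 'c' }; L → A A L / L → L S A on { 'c', 'e' }; S → e e S / S → L on { 'e' }; S → e e S / S → e L on { 'e' }; S → L / S → e L on { 'e' }

FIRST sets of the non-terminals at (or reachable through a nullable prefix from) the front of some alternative:
  FIRST(A) = { 'c', 'e' }
  FIRST(L) = { 'c', 'e' }

Productions for L:
  L → c c: FIRST = { 'c' }
  L → A A L: FIRST = { 'c', 'e' }
  L → L S A: FIRST = { 'c', 'e' }
Productions for S:
  S → e e S: FIRST = { 'e' }
  S → L: FIRST = { 'c', 'e' }
  S → e L: FIRST = { 'e' }
A has only one production, so no FIRST/FIRST conflict is possible there.

Conflict for L: L → c c and L → A A L
  Overlap: { 'c' }
Conflict for L: L → c c and L → L S A
  Overlap: { 'c' }
Conflict for L: L → A A L and L → L S A
  Overlap: { 'c', 'e' }
Conflict for S: S → e e S and S → L
  Overlap: { 'e' }
Conflict for S: S → e e S and S → e L
  Overlap: { 'e' }
Conflict for S: S → L and S → e L
  Overlap: { 'e' }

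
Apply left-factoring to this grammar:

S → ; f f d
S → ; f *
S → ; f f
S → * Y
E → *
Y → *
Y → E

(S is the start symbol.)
Left-factoring transforms A → αβ₁ | αβ₂ into A → αA' and A' → β₁ | β₂
(α is the longest common prefix among the alternatives). Repeat until
no nonterminal has two alternatives with a common prefix.

Round 1: S has alternatives sharing prefix '; f'. Introduce S': S → ; f S'
  Add: S' → f d
  Add: S' → *
  Add: S' → f

Round 2: S' has alternatives sharing prefix 'f'. Introduce S'': S' → f S''
  Add: S'' → d
  Add: S'' → ε

No remaining common prefixes — done.

Resulting grammar:
S → ; f S'
S' → f S''
S'' → d
S'' → ε
S' → *
S → * Y
E → *
Y → *
Y → E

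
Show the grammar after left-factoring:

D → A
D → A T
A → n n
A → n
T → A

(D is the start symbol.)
D → A D'
D' → ε
D' → T
A → n A'
A' → n
A' → ε
T → A

Left-factoring transforms A → αβ₁ | αβ₂ into A → αA' and A' → β₁ | β₂
(α is the longest common prefix among the alternatives). Repeat until
no nonterminal has two alternatives with a common prefix.

Round 1: D has alternatives sharing prefix 'A'. Introduce D': D → A D'
  Add: D' → ε
  Add: D' → T

Round 2: A has alternatives sharing prefix 'n'. Introduce A': A → n A'
  Add: A' → n
  Add: A' → ε

No remaining common prefixes — done.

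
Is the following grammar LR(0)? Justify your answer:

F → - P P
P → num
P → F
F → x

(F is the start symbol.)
Augment with F' → F and build the canonical LR(0) collection (I0 = CLOSURE({[F' → . F]}), then GOTO on every symbol after a dot until no new states appear). It has 8 states:
  I0: { [F → . - P P], [F → . x], [F' → . F] }  — shift
  I1: { [F → - . P P], [F → . - P P], [F → . x], [P → . F], [P → . num] }  — shift
  I2: { [F' → F .] }  — accept
  I3: { [F → x .] }  — reduce
  I4: { [P → F .] }  — reduce
  I5: { [F → - P . P], [F → . - P P], [F → . x], [P → . F], [P → . num] }  — shift
  I6: { [P → num .] }  — reduce
  I7: { [F → - P P .] }  — reduce

Every state is either a pure shift/goto state or contains exactly one complete item and nothing to shift — no conflicts. The grammar is LR(0).

Answer: Yes, the grammar is LR(0)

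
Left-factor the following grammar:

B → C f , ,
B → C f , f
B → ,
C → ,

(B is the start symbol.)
B → C f , B'
B' → ,
B' → f
B → ,
C → ,

Left-factoring transforms A → αβ₁ | αβ₂ into A → αA' and A' → β₁ | β₂
(α is the longest common prefix among the alternatives). Repeat until
no nonterminal has two alternatives with a common prefix.

Round 1: B has alternatives sharing prefix 'C f ,'. Introduce B': B → C f , B'
  Add: B' → ,
  Add: B' → f

No remaining common prefixes — done.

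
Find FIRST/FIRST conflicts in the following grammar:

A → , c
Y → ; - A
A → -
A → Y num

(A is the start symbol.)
A FIRST/FIRST conflict occurs when two productions N → α and N → β for the same non-terminal have FIRST(α) ∩ FIRST(β) ≠ ∅ (with ε ∈ FIRST of a nullable right-hand side, so two nullable alternatives also conflict).

FIRST sets of the non-terminals at (or reachable through a nullable prefix from) the front of some alternative:
  FIRST(Y) = { ';' }

Productions for A:
  A → , c: FIRST = { ',' }
  A → -: FIRST = { '-' }
  A → Y num: FIRST = { ';' }
Y has only one production, so no FIRST/FIRST conflict is possible there.

All alternatives of each non-terminal have pairwise disjoint FIRST sets.

Answer: No FIRST/FIRST conflicts.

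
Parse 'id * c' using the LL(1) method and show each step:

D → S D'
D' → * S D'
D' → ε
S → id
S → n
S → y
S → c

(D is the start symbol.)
Stack is shown with the top on the left.

Stack     Input     Action
--------------------------
D $       id * c $  output D → S D'
S D' $    id * c $  output S → id
id D' $   id * c $  match 'id'
D' $      * c $     output D' → * S D'
* S D' $  * c $     match '*'
S D' $    c $       output S → c
c D' $    c $       match 'c'
D' $      $         output D' → ε
$         $         accept

The string is accepted.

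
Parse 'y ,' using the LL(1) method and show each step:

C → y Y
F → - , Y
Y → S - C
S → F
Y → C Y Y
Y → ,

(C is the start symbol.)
LL(1) parsing maintains a stack (initially the start symbol over $) and the input. At each step: if the stack top is a terminal, match it against the current input token; if it is a non-terminal N, replace it with the RHS of M[N, lookahead] (the unique production whose predict set contains the lookahead).

Stack is shown with the top on the left.

Stack  Input  Action
--------------------
C $    y , $  output C → y Y
y Y $  y , $  match 'y'
Y $    , $    output Y → ,
, $    , $    match ','
$      $      accept

The string is accepted.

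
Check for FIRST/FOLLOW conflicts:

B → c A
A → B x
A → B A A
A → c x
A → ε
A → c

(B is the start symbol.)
Yes. A → B x with FOLLOW(A) on { 'c' }; A → B A A with FOLLOW(A) on { 'c' }; A → c x with FOLLOW(A) on { 'c' }; A → c with FOLLOW(A) on { 'c' }

A FIRST/FOLLOW conflict occurs when a non-terminal N has a nullable alternative N → β (β ⇒* ε) and another alternative N → α with FIRST(α) ∩ FOLLOW(N) ≠ ∅: on such a lookahead the parser cannot decide between expanding α and letting N vanish via β.

Nullable non-terminals: A.
FIRST sets used below: FIRST(B) = { 'c' }

A: nullable alternative(s) A → ε; FOLLOW(A) = { $, 'c', 'x' }
  A → B x: FIRST \ {ε} = { 'c' } — overlaps FOLLOW(A) on { 'c' }: CONFLICT
  A → B A A: FIRST \ {ε} = { 'c' } — overlaps FOLLOW(A) on { 'c' }: CONFLICT
  A → c x: FIRST \ {ε} = { 'c' } — overlaps FOLLOW(A) on { 'c' }: CONFLICT
  A → ε: FIRST \ {ε} = { } — this is the only nullable alternative, skip
  A → c: FIRST \ {ε} = { 'c' } — overlaps FOLLOW(A) on { 'c' }: CONFLICT

B has no nullable alternative, so no FIRST/FOLLOW check is needed there.

So the grammar has 4 FIRST/FOLLOW conflicts (marked CONFLICT above).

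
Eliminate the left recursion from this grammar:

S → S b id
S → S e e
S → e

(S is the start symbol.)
S is directly left-recursive. The standard transformation for
  A → A α₁ | ... | A α_m | β₁ | ... | β_n
is
  A  → β₁ A' | ... | β_n A'
  A' → α₁ A' | ... | α_m A' | ε

S → e becomes S → e S'
S → S b id becomes S' → b id S'
S → S e e becomes S' → e e S'
Add S' → ε

Resulting grammar:
S → e S'
S' → b id S'
S' → e e S'
S' → ε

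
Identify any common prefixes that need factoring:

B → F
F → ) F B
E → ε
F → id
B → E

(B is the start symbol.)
No, left-factoring is not needed

Left-factoring is needed when two productions for the same non-terminal
share a common prefix on the right-hand side.

Productions for B:
  B → F
  B → E
Productions for F:
  F → ) F B
  F → id

No common prefixes found.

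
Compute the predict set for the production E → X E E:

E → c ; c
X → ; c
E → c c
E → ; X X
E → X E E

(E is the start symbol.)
{ ';' }

PREDICT(E → X E E) = (FIRST(RHS) \ {ε}) ∪ (FOLLOW(E) if ε ∈ FIRST(RHS), i.e. RHS ⇒* ε)
FIRST(X) = { ';' }
FIRST(X E E) = { ';' }
ε ∉ FIRST(X E E), so FOLLOW(E) is not added.
PREDICT(E → X E E) = { ';' }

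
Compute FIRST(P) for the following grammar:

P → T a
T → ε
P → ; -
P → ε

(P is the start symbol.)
{ ';', 'a', ε }

To compute FIRST(P), examine every production with P on the left-hand side, reading each right-hand side left to right until a non-nullable symbol is reached.

FIRST sets of the other non-terminals involved (by the same procedure, iterated to a fixed point):
  FIRST(T) = { ε }

From P → T a:
  - T is a non-terminal: add FIRST(T) \ {ε} = { }
    T is nullable, so continue to the next symbol
  - a is a terminal: add 'a' and stop
From P → ; -:
  - ';' is a terminal: add ';' and stop
From P → ε:
  - ε-production, so ε ∈ FIRST(P)

Collecting: FIRST(P) = { ';', 'a', ε }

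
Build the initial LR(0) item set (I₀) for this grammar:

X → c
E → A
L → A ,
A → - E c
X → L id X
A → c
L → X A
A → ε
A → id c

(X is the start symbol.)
{ [A → . - E c], [A → . c], [A → . id c], [A → .], [L → . A ,], [L → . X A], [X → . L id X], [X → . c], [X' → . X] }

First, augment the grammar with X' → X
I₀ = CLOSURE({ [X' → . X] }):
  [X' → . X] has the dot before X: add [X → . c], [X → . L id X]
  [X → . L id X] has the dot before L: add [L → . A ,], [L → . X A]
  [L → . A ,] has the dot before A: add [A → . - E c], [A → . c], [A → .], [A → . id c]
No further items can be added.

I₀ = { [A → . - E c], [A → . c], [A → . id c], [A → .], [L → . A ,], [L → . X A], [X → . L id X], [X → . c], [X' → . X] }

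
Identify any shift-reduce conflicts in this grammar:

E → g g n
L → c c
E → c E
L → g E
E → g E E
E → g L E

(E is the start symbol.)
Yes — I8: [L → g E .] vs [E → . c E]; I12: [L → c c .] vs [E → . c E]

A shift-reduce conflict occurs when an LR(0) state has both:
  - a complete (reduce) item [A → α .] (dot at the end), and
  - a shift item [B → β . c γ] (dot before a terminal).

Augment with E' → E and build the canonical LR(0) collection (I0 = CLOSURE({[E' → . E]}), then GOTO on every symbol after a dot until no new states appear). It has 14 states:
  I0: { [E → . c E], [E → . g E E], [E → . g L E], [E → . g g n], [E' → . E] }  — shift
  I1: { [E' → E .] }  — accept
  I2: { [E → . c E], [E → . g E E], [E → . g L E], [E → . g g n], [E → c . E] }  — shift
  I3: { [E → . c E], [E → . g E E], [E → . g L E], [E → . g g n], [E → g . E E], [E → g . L E], [E → g . g n], [L → . c c], [L → . g E] }  — shift
  I4: { [E → . c E], [E → . g E E], [E → . g L E], [E → . g g n], [E → g E . E] }  — shift
  I5: { [E → . c E], [E → . g E E], [E → . g L E], [E → . g g n], [E → g L . E] }  — shift
  I6: { [E → . c E], [E → . g E E], [E → . g L E], [E → . g g n], [E → c . E], [L → c . c] }  — shift
  I7: { [E → . c E], [E → . g E E], [E → . g L E], [E → . g g n], [E → g . E E], [E → g . L E], [E → g . g n], [E → g g . n], [L → . c c], [L → . g E], [L → g . E] }  — shift
  I8: { [E → . c E], [E → . g E E], [E → . g L E], [E → . g g n], [E → g E . E], [L → g E .] }  — shift, reduce
  I9: { [E → g g n .] }  — reduce
  I10: { [E → g E E .] }  — reduce
  I11: { [E → c E .] }  — reduce
  I12: { [E → . c E], [E → . g E E], [E → . g L E], [E → . g g n], [E → c . E], [L → c c .] }  — shift, reduce
  I13: { [E → g L E .] }  — reduce

I8 contains reduce item [L → g E .] and shift items [E → . c E], [E → . g E E], [E → . g L E], [E → . g g n] — shift-reduce conflict.
I12 contains reduce item [L → c c .] and shift items [E → . c E], [E → . g E E], [E → . g L E], [E → . g g n] — shift-reduce conflict.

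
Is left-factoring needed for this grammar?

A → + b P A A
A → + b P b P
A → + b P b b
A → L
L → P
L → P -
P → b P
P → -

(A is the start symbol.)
Yes, A has productions with common prefix '+ b P'; L has productions with common prefix 'P'

Left-factoring is needed when two productions for the same non-terminal
share a common prefix on the right-hand side.

Productions for A:
  A → + b P A A
  A → + b P b P
  A → + b P b b
  A → L
Productions for L:
  L → P
  L → P -
Productions for P:
  P → b P
  P → -

Found common prefix '+ b P' in productions for A
Found common prefix 'P' in productions for L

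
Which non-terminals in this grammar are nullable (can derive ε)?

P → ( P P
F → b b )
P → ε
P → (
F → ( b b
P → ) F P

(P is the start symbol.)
{ 'P' }

ε-productions: P → ε
So P is immediately nullable.
No further non-terminal can be added: every production for the remaining non-terminals contains a terminal or a non-nullable non-terminal.
Nullable = { 'P' }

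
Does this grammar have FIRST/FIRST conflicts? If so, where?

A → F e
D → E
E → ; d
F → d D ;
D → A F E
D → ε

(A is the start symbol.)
A FIRST/FIRST conflict occurs when two productions N → α and N → β for the same non-terminal have FIRST(α) ∩ FIRST(β) ≠ ∅ (with ε ∈ FIRST of a nullable right-hand side, so two nullable alternatives also conflict).

FIRST sets of the non-terminals at (or reachable through a nullable prefix from) the front of some alternative:
  FIRST(E) = { ';' }
  FIRST(A) = { 'd' }

Productions for D:
  D → E: FIRST = { ';' }
  D → A F E: FIRST = { 'd' }
  D → ε: FIRST = { ε }
A, E, F have only one production, so no FIRST/FIRST conflict is possible there.

All alternatives of each non-terminal have pairwise disjoint FIRST sets.

Answer: No FIRST/FIRST conflicts.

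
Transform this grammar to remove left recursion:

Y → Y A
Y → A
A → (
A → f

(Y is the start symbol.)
Y → A Y'
Y' → A Y'
Y' → ε
A → (
A → f

Y is directly left-recursive. The standard transformation for
  A → A α₁ | ... | A α_m | β₁ | ... | β_n
is
  A  → β₁ A' | ... | β_n A'
  A' → α₁ A' | ... | α_m A' | ε

Y → A becomes Y → A Y'
Y → Y A becomes Y' → A Y'
Add Y' → ε

Productions for other non-terminals are unchanged:
  A → (
  A → f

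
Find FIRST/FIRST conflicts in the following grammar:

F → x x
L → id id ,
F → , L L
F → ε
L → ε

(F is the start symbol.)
A FIRST/FIRST conflict occurs when two productions N → α and N → β for the same non-terminal have FIRST(α) ∩ FIRST(β) ≠ ∅ (with ε ∈ FIRST of a nullable right-hand side, so two nullable alternatives also conflict).

Productions for F:
  F → x x: FIRST = { 'x' }
  F → , L L: FIRST = { ',' }
  F → ε: FIRST = { ε }
Productions for L:
  L → id id ,: FIRST = { 'id' }
  L → ε: FIRST = { ε }

All alternatives of each non-terminal have pairwise disjoint FIRST sets.

Answer: No FIRST/FIRST conflicts.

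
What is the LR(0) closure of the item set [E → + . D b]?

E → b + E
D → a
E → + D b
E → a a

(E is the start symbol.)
To compute CLOSURE, for each item [A → α.Bβ] where B is a non-terminal, add [B → .γ] for all productions B → γ; repeat for the newly added items until nothing changes.

Start with: [E → + . D b]
  [E → + . D b] has the dot before D: add [D → . a]
No further items can be added.

CLOSURE = { [D → . a], [E → + . D b] }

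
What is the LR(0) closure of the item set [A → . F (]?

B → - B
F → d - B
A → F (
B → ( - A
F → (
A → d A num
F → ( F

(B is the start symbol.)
{ [A → . F (], [F → . ( F], [F → . (], [F → . d - B] }

Start with: [A → . F (]
  [A → . F (] has the dot before F: add [F → . d - B], [F → . (], [F → . ( F]
No further items can be added.

CLOSURE = { [A → . F (], [F → . ( F], [F → . (], [F → . d - B] }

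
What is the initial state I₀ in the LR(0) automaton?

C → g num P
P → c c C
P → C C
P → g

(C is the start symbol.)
First, augment the grammar with C' → C
I₀ = CLOSURE({ [C' → . C] }):
  [C' → . C] has the dot before C: add [C → . g num P]
No further items can be added.

I₀ = { [C → . g num P], [C' → . C] }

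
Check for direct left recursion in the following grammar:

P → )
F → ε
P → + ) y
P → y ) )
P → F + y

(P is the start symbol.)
No direct left recursion

Direct left recursion occurs when N → N α for some non-terminal N (the right-hand side begins with the left-hand side itself).

P → ): starts with ')'
F → ε: starts with ε
P → + ) y: starts with '+'
P → y ) ): starts with y
P → F + y: starts with F

No direct left recursion found.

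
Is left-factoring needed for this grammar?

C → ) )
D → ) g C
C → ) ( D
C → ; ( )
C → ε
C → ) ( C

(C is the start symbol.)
Left-factoring is needed when two productions for the same non-terminal
share a common prefix on the right-hand side.

Productions for C:
  C → ) )
  C → ) ( D
  C → ; ( )
  C → ε
  C → ) ( C

Found common prefix ')' in productions for C

Answer: Yes, C has productions with common prefix ')'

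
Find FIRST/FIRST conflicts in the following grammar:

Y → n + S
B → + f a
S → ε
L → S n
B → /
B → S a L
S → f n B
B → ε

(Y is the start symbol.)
No FIRST/FIRST conflicts.

A FIRST/FIRST conflict occurs when two productions N → α and N → β for the same non-terminal have FIRST(α) ∩ FIRST(β) ≠ ∅ (with ε ∈ FIRST of a nullable right-hand side, so two nullable alternatives also conflict).

FIRST sets of the non-terminals at (or reachable through a nullable prefix from) the front of some alternative:
  FIRST(S) = { 'f', ε }

Productions for B:
  B → + f a: FIRST = { '+' }
  B → /: FIRST = { '/' }
  B → S a L: FIRST = { 'a', 'f' }
  B → ε: FIRST = { ε }
Productions for S:
  S → ε: FIRST = { ε }
  S → f n B: FIRST = { 'f' }
Y, L have only one production, so no FIRST/FIRST conflict is possible there.

All alternatives of each non-terminal have pairwise disjoint FIRST sets.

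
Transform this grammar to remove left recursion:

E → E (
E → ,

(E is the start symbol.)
E → , E'
E' → ( E'
E' → ε

E is directly left-recursive. The standard transformation for
  A → A α₁ | ... | A α_m | β₁ | ... | β_n
is
  A  → β₁ A' | ... | β_n A'
  A' → α₁ A' | ... | α_m A' | ε

E → , becomes E → , E'
E → E ( becomes E' → ( E'
Add E' → ε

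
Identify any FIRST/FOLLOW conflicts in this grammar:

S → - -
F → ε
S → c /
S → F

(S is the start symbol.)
No FIRST/FOLLOW conflicts.

Nullable non-terminals: F, S.
FIRST sets used below: FIRST(F) = { ε }
F has a nullable alternative but only one production, so nothing to check.

S: nullable alternative(s) S → F; FOLLOW(S) = { $ }
  S → - -: FIRST \ {ε} = { '-' } — disjoint from FOLLOW(S)
  S → c /: FIRST \ {ε} = { 'c' } — disjoint from FOLLOW(S)
  S → F: FIRST \ {ε} = { } — this is the only nullable alternative, skip

No FIRST/FOLLOW conflicts found.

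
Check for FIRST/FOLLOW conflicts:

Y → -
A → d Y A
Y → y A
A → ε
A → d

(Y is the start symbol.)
A FIRST/FOLLOW conflict occurs when a non-terminal N has a nullable alternative N → β (β ⇒* ε) and another alternative N → α with FIRST(α) ∩ FOLLOW(N) ≠ ∅: on such a lookahead the parser cannot decide between expanding α and letting N vanish via β.

Nullable non-terminals: A.

A: nullable alternative(s) A → ε; FOLLOW(A) = { $, 'd' }
  A → d Y A: FIRST \ {ε} = { 'd' } — overlaps FOLLOW(A) on { 'd' }: CONFLICT
  A → ε: FIRST \ {ε} = { } — this is the only nullable alternative, skip
  A → d: FIRST \ {ε} = { 'd' } — overlaps FOLLOW(A) on { 'd' }: CONFLICT

Y has no nullable alternative, so no FIRST/FOLLOW check is needed there.

So the grammar has 2 FIRST/FOLLOW conflicts (marked CONFLICT above).

Answer: Yes. A → d Y A with FOLLOW(A) on { 'd' }; A → d with FOLLOW(A) on { 'd' }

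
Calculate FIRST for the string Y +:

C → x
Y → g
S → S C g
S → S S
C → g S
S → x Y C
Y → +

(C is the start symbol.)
FIRST sets of the non-terminals involved (from the grammar, by fixed-point iteration):
  FIRST(Y) = { '+', 'g' }

To compute FIRST(Y +), process the symbols left to right:
Symbol Y is a non-terminal. Add FIRST(Y) \ {ε} = { '+', 'g' }
Y is not nullable (ε ∉ FIRST(Y)), so stop here.
FIRST(Y +) = { '+', 'g' }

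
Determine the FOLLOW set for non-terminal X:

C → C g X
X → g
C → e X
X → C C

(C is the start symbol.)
In C → C g X: X is at the end, add FOLLOW(C)
In C → e X: X is at the end, add FOLLOW(C)

The FOLLOW sets referred to above (computed the same way, to a fixed point):
  FOLLOW(C) = { $, 'e', 'g' }

Taking the union: FOLLOW(X) = { $, 'e', 'g' }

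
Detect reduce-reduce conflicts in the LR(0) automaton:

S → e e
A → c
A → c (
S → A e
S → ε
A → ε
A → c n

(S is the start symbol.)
Yes — I0: [A → .] vs [S → .]

A reduce-reduce conflict occurs when an LR(0) state has two complete items [A → α .] and [B → β .] — both call for a reduction, and with no lookahead the parser cannot choose between them.

Augment with S' → S and build the canonical LR(0) collection (I0 = CLOSURE({[S' → . S]}), then GOTO on every symbol after a dot until no new states appear). It has 9 states:
  I0: { [A → . c (], [A → . c n], [A → . c], [A → .], [S → . A e], [S → . e e], [S → .], [S' → . S] }  — shift, 2 reduces
  I1: { [S → A . e] }  — shift
  I2: { [S' → S .] }  — accept
  I3: { [A → c . (], [A → c . n], [A → c .] }  — shift, reduce
  I4: { [S → e . e] }  — shift
  I5: { [S → e e .] }  — reduce
  I6: { [A → c ( .] }  — reduce
  I7: { [A → c n .] }  — reduce
  I8: { [S → A e .] }  — reduce

I0 contains complete items [A → .], [S → .] — reduce-reduce conflict.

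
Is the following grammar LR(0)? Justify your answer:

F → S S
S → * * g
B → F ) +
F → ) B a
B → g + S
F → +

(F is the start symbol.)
Augment with F' → F and build the canonical LR(0) collection (I0 = CLOSURE({[F' → . F]}), then GOTO on every symbol after a dot until no new states appear). It has 17 states:
  I0: { [F → . ) B a], [F → . +], [F → . S S], [F' → . F], [S → . * * g] }  — shift
  I1: { [B → . F ) +], [B → . g + S], [F → ) . B a], [F → . ) B a], [F → . +], [F → . S S], [S → . * * g] }  — shift
  I2: { [S → * . * g] }  — shift
  I3: { [F → + .] }  — reduce
  I4: { [F' → F .] }  — accept
  I5: { [F → S . S], [S → . * * g] }  — shift
  I6: { [F → S S .] }  — reduce
  I7: { [S → * * . g] }  — shift
  I8: { [S → * * g .] }  — reduce
  I9: { [F → ) B . a] }  — shift
  I10: { [B → F . ) +] }  — shift
  I11: { [B → g . + S] }  — shift
  I12: { [B → g + . S], [S → . * * g] }  — shift
  I13: { [B → g + S .] }  — reduce
  I14: { [B → F ) . +] }  — shift
  I15: { [B → F ) + .] }  — reduce
  I16: { [F → ) B a .] }  — reduce

Every state is either a pure shift/goto state or contains exactly one complete item and nothing to shift — no conflicts. The grammar is LR(0).

Answer: Yes, the grammar is LR(0)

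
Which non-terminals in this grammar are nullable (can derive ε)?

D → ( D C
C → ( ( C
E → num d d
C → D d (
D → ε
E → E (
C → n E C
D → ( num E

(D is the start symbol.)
ε-productions: D → ε
So D is immediately nullable.
No further non-terminal can be added: every production for the remaining non-terminals contains a terminal or a non-nullable non-terminal.
Nullable = { 'D' }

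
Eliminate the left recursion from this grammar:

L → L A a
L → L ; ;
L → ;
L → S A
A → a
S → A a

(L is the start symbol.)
L → ; L'
L → S A L'
L' → A a L'
L' → ; ; L'
L' → ε
A → a
S → A a

L is directly left-recursive. The standard transformation for
  A → A α₁ | ... | A α_m | β₁ | ... | β_n
is
  A  → β₁ A' | ... | β_n A'
  A' → α₁ A' | ... | α_m A' | ε

L → ; becomes L → ; L'
L → S A becomes L → S A L'
L → L A a becomes L' → A a L'
L → L ; ; becomes L' → ; ; L'
Add L' → ε

Productions for other non-terminals are unchanged:
  A → a
  S → A a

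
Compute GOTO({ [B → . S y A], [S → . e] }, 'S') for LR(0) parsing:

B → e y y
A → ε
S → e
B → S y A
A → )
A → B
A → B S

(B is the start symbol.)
GOTO(I, 'S') = CLOSURE({ [A → αX.β] : [A → α.Xβ] ∈ I, X = 'S' })

Items with dot before 'S', with the dot advanced:
  [B → . S y A] → [B → S . y A]
Closure adds nothing (no advanced item has the dot before a non-terminal).

GOTO = { [B → S . y A] }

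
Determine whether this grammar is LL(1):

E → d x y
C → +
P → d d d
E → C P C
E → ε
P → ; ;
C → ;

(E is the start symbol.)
Yes, the grammar is LL(1).

A grammar is LL(1) if for each non-terminal N with multiple productions, the predict sets of those productions are pairwise disjoint, where PREDICT(N → α) = (FIRST(α) \ {ε}) ∪ (FOLLOW(N) if α ⇒* ε).

Relevant sets:
  FIRST(C) = { '+', ';' }
  FOLLOW(E) = { $ }

For E:
  PREDICT(E → d x y) = { 'd' }
  PREDICT(E → C P C) = { '+', ';' }
  PREDICT(E → ε) = { $ }
For C:
  PREDICT(C → '+') = { '+' }
  PREDICT(C → ';') = { ';' }
For P:
  PREDICT(P → d d d) = { 'd' }
  PREDICT(P → ';' ';') = { ';' }

All predict sets are disjoint. The grammar IS LL(1).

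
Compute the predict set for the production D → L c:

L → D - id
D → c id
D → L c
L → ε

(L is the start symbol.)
{ 'c' }

PREDICT(D → L c) = (FIRST(RHS) \ {ε}) ∪ (FOLLOW(D) if ε ∈ FIRST(RHS), i.e. RHS ⇒* ε)
FIRST(L) = { 'c', ε }
FIRST(L c) = { 'c' }
ε ∉ FIRST(L c), so FOLLOW(D) is not added.
PREDICT(D → L c) = { 'c' }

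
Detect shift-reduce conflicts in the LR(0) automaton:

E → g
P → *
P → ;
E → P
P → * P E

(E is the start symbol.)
Yes — I1: [P → * .] vs [P → . *]

A shift-reduce conflict occurs when an LR(0) state has both:
  - a complete (reduce) item [A → α .] (dot at the end), and
  - a shift item [B → β . c γ] (dot before a terminal).

Augment with E' → E and build the canonical LR(0) collection (I0 = CLOSURE({[E' → . E]}), then GOTO on every symbol after a dot until no new states appear). It has 8 states:
  I0: { [E → . P], [E → . g], [E' → . E], [P → . * P E], [P → . *], [P → . ;] }  — shift
  I1: { [P → * . P E], [P → * .], [P → . * P E], [P → . *], [P → . ;] }  — shift, reduce
  I2: { [P → ; .] }  — reduce
  I3: { [E' → E .] }  — accept
  I4: { [E → P .] }  — reduce
  I5: { [E → g .] }  — reduce
  I6: { [E → . P], [E → . g], [P → * P . E], [P → . * P E], [P → . *], [P → . ;] }  — shift
  I7: { [P → * P E .] }  — reduce

I1 contains reduce item [P → * .] and shift items [P → . *], [P → . * P E], [P → . ;] — shift-reduce conflict.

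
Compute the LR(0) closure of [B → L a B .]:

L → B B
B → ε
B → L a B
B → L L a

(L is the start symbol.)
To compute CLOSURE, for each item [A → α.Bβ] where B is a non-terminal, add [B → .γ] for all productions B → γ; repeat for the newly added items until nothing changes.

Start with: [B → L a B .]
The dot is at the end, so nothing is added.

CLOSURE = { [B → L a B .] }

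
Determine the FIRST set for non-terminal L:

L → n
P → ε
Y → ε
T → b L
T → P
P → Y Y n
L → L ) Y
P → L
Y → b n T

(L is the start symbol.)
From L → n:
  - n is a terminal: add 'n' and stop
From L → L ) Y:
  - L is the symbol being defined: contributes nothing new
    L is not nullable, so stop

Collecting: FIRST(L) = { 'n' }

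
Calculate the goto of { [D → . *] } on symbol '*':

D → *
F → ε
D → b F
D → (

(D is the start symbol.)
GOTO(I, '*') = CLOSURE({ [A → αX.β] : [A → α.Xβ] ∈ I, X = '*' })

Items with dot before '*', with the dot advanced:
  [D → . *] → [D → * .]
Closure adds nothing (no advanced item has the dot before a non-terminal).

GOTO = { [D → * .] }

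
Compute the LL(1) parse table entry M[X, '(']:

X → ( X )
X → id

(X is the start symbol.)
To find M[X, '('], we find productions for X where '(' is in the predict set (PREDICT(N → α) = (FIRST(α) \ {ε}) ∪ (FOLLOW(N) if α ⇒* ε)).

X → ( X ): PREDICT = { '(' }
  '(' is in predict set, so this production goes in M[X, '(']
X → id: PREDICT = { 'id' }

M[X, '('] = X → ( X )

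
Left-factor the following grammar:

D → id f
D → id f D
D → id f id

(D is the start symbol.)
Left-factoring transforms A → αβ₁ | αβ₂ into A → αA' and A' → β₁ | β₂
(α is the longest common prefix among the alternatives). Repeat until
no nonterminal has two alternatives with a common prefix.

Round 1: D has alternatives sharing prefix 'id f'. Introduce D': D → id f D'
  Add: D' → ε
  Add: D' → D
  Add: D' → id

No remaining common prefixes — done.

Resulting grammar:
D → id f D'
D' → ε
D' → D
D' → id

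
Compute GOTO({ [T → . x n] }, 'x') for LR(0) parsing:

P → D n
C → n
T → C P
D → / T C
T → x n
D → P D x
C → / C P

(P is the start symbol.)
GOTO(I, 'x') = CLOSURE({ [A → αX.β] : [A → α.Xβ] ∈ I, X = 'x' })

Items with dot before 'x', with the dot advanced:
  [T → . x n] → [T → x . n]
Closure adds nothing (no advanced item has the dot before a non-terminal).

GOTO = { [T → x . n] }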